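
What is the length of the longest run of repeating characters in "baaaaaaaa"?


Input: "baaaaaaaa"
Scanning for longest run:
  Position 1 ('a'): new char, reset run to 1
  Position 2 ('a'): continues run of 'a', length=2
  Position 3 ('a'): continues run of 'a', length=3
  Position 4 ('a'): continues run of 'a', length=4
  Position 5 ('a'): continues run of 'a', length=5
  Position 6 ('a'): continues run of 'a', length=6
  Position 7 ('a'): continues run of 'a', length=7
  Position 8 ('a'): continues run of 'a', length=8
Longest run: 'a' with length 8

8


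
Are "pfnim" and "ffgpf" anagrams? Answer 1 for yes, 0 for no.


Strings: "pfnim", "ffgpf"
Sorted first:  fimnp
Sorted second: fffgp
Differ at position 1: 'i' vs 'f' => not anagrams

0


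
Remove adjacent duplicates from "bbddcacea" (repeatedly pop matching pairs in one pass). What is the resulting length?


Input: bbddcacea
Stack-based adjacent duplicate removal:
  Read 'b': push. Stack: b
  Read 'b': matches stack top 'b' => pop. Stack: (empty)
  Read 'd': push. Stack: d
  Read 'd': matches stack top 'd' => pop. Stack: (empty)
  Read 'c': push. Stack: c
  Read 'a': push. Stack: ca
  Read 'c': push. Stack: cac
  Read 'e': push. Stack: cace
  Read 'a': push. Stack: cacea
Final stack: "cacea" (length 5)

5


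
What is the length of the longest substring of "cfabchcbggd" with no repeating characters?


Input: "cfabchcbggd"
Sliding window (track last position of each char):
  Position 0 ('c'): window [0,0] length 1 -- new best
  Position 1 ('f'): window [0,1] length 2 -- new best
  Position 2 ('a'): window [0,2] length 3 -- new best
  Position 3 ('b'): window [0,3] length 4 -- new best
  Position 4 ('c'): repeat (last at 0), move window start to 1
  Position 4 ('c'): window [1,4] length 4
  Position 5 ('h'): window [1,5] length 5 -- new best
  Position 6 ('c'): repeat (last at 4), move window start to 5
  Position 6 ('c'): window [5,6] length 2
  Position 7 ('b'): window [5,7] length 3
  Position 8 ('g'): window [5,8] length 4
  Position 9 ('g'): repeat (last at 8), move window start to 9
  Position 9 ('g'): window [9,9] length 1
  Position 10 ('d'): window [9,10] length 2
Longest substring with no repeats: "fabch" with length 5

5


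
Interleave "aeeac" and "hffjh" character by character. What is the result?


Interleaving "aeeac" and "hffjh":
  Position 0: 'a' from first, 'h' from second => "ah"
  Position 1: 'e' from first, 'f' from second => "ef"
  Position 2: 'e' from first, 'f' from second => "ef"
  Position 3: 'a' from first, 'j' from second => "aj"
  Position 4: 'c' from first, 'h' from second => "ch"
Result: ahefefajch

ahefefajch


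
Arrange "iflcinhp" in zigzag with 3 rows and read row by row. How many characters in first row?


Zigzag "iflcinhp" into 3 rows:
Placing characters:
  'i' => row 0
  'f' => row 1
  'l' => row 2
  'c' => row 1
  'i' => row 0
  'n' => row 1
  'h' => row 2
  'p' => row 1
Rows:
  Row 0: "ii"
  Row 1: "fcnp"
  Row 2: "lh"
First row length: 2

2


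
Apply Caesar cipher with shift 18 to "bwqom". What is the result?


Caesar cipher: shift "bwqom" by 18
  'b' (pos 1) + 18 = pos 19 = 't'
  'w' (pos 22) + 18 = pos 14 = 'o'
  'q' (pos 16) + 18 = pos 8 = 'i'
  'o' (pos 14) + 18 = pos 6 = 'g'
  'm' (pos 12) + 18 = pos 4 = 'e'
Result: toige

toige


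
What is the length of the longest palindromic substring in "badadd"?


Input: "badadd"
Checking substrings for palindromes:
  [1:4] "ada" (len 3) => palindrome
  [2:5] "dad" (len 3) => palindrome
  [4:6] "dd" (len 2) => palindrome
Longest palindromic substring: "ada" with length 3

3


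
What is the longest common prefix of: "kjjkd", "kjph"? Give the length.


Words: kjjkd, kjph
  Position 0: all 'k' => match
  Position 1: all 'j' => match
  Position 2: ('j', 'p') => mismatch, stop
LCP = "kj" (length 2)

2


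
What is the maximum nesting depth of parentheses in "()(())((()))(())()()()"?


Input: "()(())((()))(())()()()"
Tracking depth:
  Position 0 '(': depth becomes 1
  Position 1 ')': depth becomes 0
  Position 2 '(': depth becomes 1
  Position 3 '(': depth becomes 2
  Position 4 ')': depth becomes 1
  Position 5 ')': depth becomes 0
  Position 6 '(': depth becomes 1
  Position 7 '(': depth becomes 2
  Position 8 '(': depth becomes 3
  Position 9 ')': depth becomes 2
  Position 10 ')': depth becomes 1
  Position 11 ')': depth becomes 0
  Position 12 '(': depth becomes 1
  Position 13 '(': depth becomes 2
  Position 14 ')': depth becomes 1
  Position 15 ')': depth becomes 0
  Position 16 '(': depth becomes 1
  Position 17 ')': depth becomes 0
  Position 18 '(': depth becomes 1
  Position 19 ')': depth becomes 0
  Position 20 '(': depth becomes 1
  Position 21 ')': depth becomes 0
Maximum depth reached: 3

3


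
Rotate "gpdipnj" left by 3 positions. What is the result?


Input: "gpdipnj", rotate left by 3
First 3 characters: "gpd"
Remaining characters: "ipnj"
Concatenate remaining + first: "ipnj" + "gpd" = "ipnjgpd"

ipnjgpd


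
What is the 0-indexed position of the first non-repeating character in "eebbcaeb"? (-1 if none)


Input: eebbcaeb
Character frequencies:
  'a': 1
  'b': 3
  'c': 1
  'e': 3
Scanning left to right for freq == 1:
  Position 0 ('e'): freq=3, skip
  Position 1 ('e'): freq=3, skip
  Position 2 ('b'): freq=3, skip
  Position 3 ('b'): freq=3, skip
  Position 4 ('c'): unique! => answer = 4

4


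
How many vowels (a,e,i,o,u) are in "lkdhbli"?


Input: lkdhbli
Checking each character:
  'l' at position 0: consonant
  'k' at position 1: consonant
  'd' at position 2: consonant
  'h' at position 3: consonant
  'b' at position 4: consonant
  'l' at position 5: consonant
  'i' at position 6: vowel (running total: 1)
Total vowels: 1

1


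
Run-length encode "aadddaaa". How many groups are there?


Input: aadddaaa
Scanning for consecutive runs:
  Group 1: 'a' x 2 (positions 0-1)
  Group 2: 'd' x 3 (positions 2-4)
  Group 3: 'a' x 3 (positions 5-7)
Total groups: 3

3


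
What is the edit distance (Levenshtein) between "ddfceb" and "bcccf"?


Computing edit distance: "ddfceb" -> "bcccf"
DP table:
           b    c    c    c    f
      0    1    2    3    4    5
  d   1    1    2    3    4    5
  d   2    2    2    3    4    5
  f   3    3    3    3    4    4
  c   4    4    3    3    3    4
  e   5    5    4    4    4    4
  b   6    5    5    5    5    5
Edit distance = dp[6][5] = 5

5


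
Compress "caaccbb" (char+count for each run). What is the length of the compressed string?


Input: caaccbb
Runs:
  'c' x 1 => "c1"
  'a' x 2 => "a2"
  'c' x 2 => "c2"
  'b' x 2 => "b2"
Compressed: "c1a2c2b2"
Compressed length: 8

8


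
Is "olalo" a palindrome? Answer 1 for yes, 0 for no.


Input: olalo
Reversed: olalo
  Compare pos 0 ('o') with pos 4 ('o'): match
  Compare pos 1 ('l') with pos 3 ('l'): match
Result: palindrome

1


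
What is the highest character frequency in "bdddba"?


Input: bdddba
Character counts:
  'a': 1
  'b': 2
  'd': 3
Maximum frequency: 3

3


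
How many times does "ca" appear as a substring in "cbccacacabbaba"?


Searching for "ca" in "cbccacacabbaba"
Scanning each position:
  Position 0: "cb" => no
  Position 1: "bc" => no
  Position 2: "cc" => no
  Position 3: "ca" => MATCH
  Position 4: "ac" => no
  Position 5: "ca" => MATCH
  Position 6: "ac" => no
  Position 7: "ca" => MATCH
  Position 8: "ab" => no
  Position 9: "bb" => no
  Position 10: "ba" => no
  Position 11: "ab" => no
  Position 12: "ba" => no
Total occurrences: 3

3


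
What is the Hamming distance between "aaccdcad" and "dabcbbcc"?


Comparing "aaccdcad" and "dabcbbcc" position by position:
  Position 0: 'a' vs 'd' => differ
  Position 1: 'a' vs 'a' => same
  Position 2: 'c' vs 'b' => differ
  Position 3: 'c' vs 'c' => same
  Position 4: 'd' vs 'b' => differ
  Position 5: 'c' vs 'b' => differ
  Position 6: 'a' vs 'c' => differ
  Position 7: 'd' vs 'c' => differ
Total differences (Hamming distance): 6

6


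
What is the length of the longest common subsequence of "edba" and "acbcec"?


LCS of "edba" and "acbcec"
DP table:
           a    c    b    c    e    c
      0    0    0    0    0    0    0
  e   0    0    0    0    0    1    1
  d   0    0    0    0    0    1    1
  b   0    0    0    1    1    1    1
  a   0    1    1    1    1    1    1
LCS length = dp[4][6] = 1

1


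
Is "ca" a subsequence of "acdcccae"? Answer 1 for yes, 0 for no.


Check if "ca" is a subsequence of "acdcccae"
Greedy scan:
  Position 0 ('a'): no match needed
  Position 1 ('c'): matches sub[0] = 'c'
  Position 2 ('d'): no match needed
  Position 3 ('c'): no match needed
  Position 4 ('c'): no match needed
  Position 5 ('c'): no match needed
  Position 6 ('a'): matches sub[1] = 'a'
  Position 7 ('e'): no match needed
All 2 characters matched => is a subsequence

1


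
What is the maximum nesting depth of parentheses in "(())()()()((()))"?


Input: "(())()()()((()))"
Tracking depth:
  Position 0 '(': depth becomes 1
  Position 1 '(': depth becomes 2
  Position 2 ')': depth becomes 1
  Position 3 ')': depth becomes 0
  Position 4 '(': depth becomes 1
  Position 5 ')': depth becomes 0
  Position 6 '(': depth becomes 1
  Position 7 ')': depth becomes 0
  Position 8 '(': depth becomes 1
  Position 9 ')': depth becomes 0
  Position 10 '(': depth becomes 1
  Position 11 '(': depth becomes 2
  Position 12 '(': depth becomes 3
  Position 13 ')': depth becomes 2
  Position 14 ')': depth becomes 1
  Position 15 ')': depth becomes 0
Maximum depth reached: 3

3


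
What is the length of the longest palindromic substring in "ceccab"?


Input: "ceccab"
Checking substrings for palindromes:
  [0:3] "cec" (len 3) => palindrome
  [2:4] "cc" (len 2) => palindrome
Longest palindromic substring: "cec" with length 3

3


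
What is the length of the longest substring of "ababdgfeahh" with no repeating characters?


Input: "ababdgfeahh"
Sliding window (track last position of each char):
  Position 0 ('a'): window [0,0] length 1 -- new best
  Position 1 ('b'): window [0,1] length 2 -- new best
  Position 2 ('a'): repeat (last at 0), move window start to 1
  Position 2 ('a'): window [1,2] length 2
  Position 3 ('b'): repeat (last at 1), move window start to 2
  Position 3 ('b'): window [2,3] length 2
  Position 4 ('d'): window [2,4] length 3 -- new best
  Position 5 ('g'): window [2,5] length 4 -- new best
  Position 6 ('f'): window [2,6] length 5 -- new best
  Position 7 ('e'): window [2,7] length 6 -- new best
  Position 8 ('a'): repeat (last at 2), move window start to 3
  Position 8 ('a'): window [3,8] length 6
  Position 9 ('h'): window [3,9] length 7 -- new best
  Position 10 ('h'): repeat (last at 9), move window start to 10
  Position 10 ('h'): window [10,10] length 1
Longest substring with no repeats: "bdgfeah" with length 7

7


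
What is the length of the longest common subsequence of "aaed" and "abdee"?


LCS of "aaed" and "abdee"
DP table:
           a    b    d    e    e
      0    0    0    0    0    0
  a   0    1    1    1    1    1
  a   0    1    1    1    1    1
  e   0    1    1    1    2    2
  d   0    1    1    2    2    2
LCS length = dp[4][5] = 2

2


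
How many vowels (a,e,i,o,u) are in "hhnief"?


Input: hhnief
Checking each character:
  'h' at position 0: consonant
  'h' at position 1: consonant
  'n' at position 2: consonant
  'i' at position 3: vowel (running total: 1)
  'e' at position 4: vowel (running total: 2)
  'f' at position 5: consonant
Total vowels: 2

2


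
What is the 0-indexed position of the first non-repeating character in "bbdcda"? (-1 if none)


Input: bbdcda
Character frequencies:
  'a': 1
  'b': 2
  'c': 1
  'd': 2
Scanning left to right for freq == 1:
  Position 0 ('b'): freq=2, skip
  Position 1 ('b'): freq=2, skip
  Position 2 ('d'): freq=2, skip
  Position 3 ('c'): unique! => answer = 3

3


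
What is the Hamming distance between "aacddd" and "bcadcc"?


Comparing "aacddd" and "bcadcc" position by position:
  Position 0: 'a' vs 'b' => differ
  Position 1: 'a' vs 'c' => differ
  Position 2: 'c' vs 'a' => differ
  Position 3: 'd' vs 'd' => same
  Position 4: 'd' vs 'c' => differ
  Position 5: 'd' vs 'c' => differ
Total differences (Hamming distance): 5

5


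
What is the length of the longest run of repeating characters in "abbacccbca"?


Input: "abbacccbca"
Scanning for longest run:
  Position 1 ('b'): new char, reset run to 1
  Position 2 ('b'): continues run of 'b', length=2
  Position 3 ('a'): new char, reset run to 1
  Position 4 ('c'): new char, reset run to 1
  Position 5 ('c'): continues run of 'c', length=2
  Position 6 ('c'): continues run of 'c', length=3
  Position 7 ('b'): new char, reset run to 1
  Position 8 ('c'): new char, reset run to 1
  Position 9 ('a'): new char, reset run to 1
Longest run: 'c' with length 3

3


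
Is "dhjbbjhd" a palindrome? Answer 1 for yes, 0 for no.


Input: dhjbbjhd
Reversed: dhjbbjhd
  Compare pos 0 ('d') with pos 7 ('d'): match
  Compare pos 1 ('h') with pos 6 ('h'): match
  Compare pos 2 ('j') with pos 5 ('j'): match
  Compare pos 3 ('b') with pos 4 ('b'): match
Result: palindrome

1


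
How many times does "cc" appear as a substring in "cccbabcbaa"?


Searching for "cc" in "cccbabcbaa"
Scanning each position:
  Position 0: "cc" => MATCH
  Position 1: "cc" => MATCH
  Position 2: "cb" => no
  Position 3: "ba" => no
  Position 4: "ab" => no
  Position 5: "bc" => no
  Position 6: "cb" => no
  Position 7: "ba" => no
  Position 8: "aa" => no
Total occurrences: 2

2


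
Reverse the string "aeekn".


Input: aeekn
Reading characters right to left:
  Position 4: 'n'
  Position 3: 'k'
  Position 2: 'e'
  Position 1: 'e'
  Position 0: 'a'
Reversed: nkeea

nkeea


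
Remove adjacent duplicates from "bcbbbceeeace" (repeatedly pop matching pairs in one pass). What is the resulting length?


Input: bcbbbceeeace
Stack-based adjacent duplicate removal:
  Read 'b': push. Stack: b
  Read 'c': push. Stack: bc
  Read 'b': push. Stack: bcb
  Read 'b': matches stack top 'b' => pop. Stack: bc
  Read 'b': push. Stack: bcb
  Read 'c': push. Stack: bcbc
  Read 'e': push. Stack: bcbce
  Read 'e': matches stack top 'e' => pop. Stack: bcbc
  Read 'e': push. Stack: bcbce
  Read 'a': push. Stack: bcbcea
  Read 'c': push. Stack: bcbceac
  Read 'e': push. Stack: bcbceace
Final stack: "bcbceace" (length 8)

8


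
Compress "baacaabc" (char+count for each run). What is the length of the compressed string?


Input: baacaabc
Runs:
  'b' x 1 => "b1"
  'a' x 2 => "a2"
  'c' x 1 => "c1"
  'a' x 2 => "a2"
  'b' x 1 => "b1"
  'c' x 1 => "c1"
Compressed: "b1a2c1a2b1c1"
Compressed length: 12

12


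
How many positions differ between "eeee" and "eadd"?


Comparing "eeee" and "eadd" position by position:
  Position 0: 'e' vs 'e' => same
  Position 1: 'e' vs 'a' => DIFFER
  Position 2: 'e' vs 'd' => DIFFER
  Position 3: 'e' vs 'd' => DIFFER
Positions that differ: 3

3


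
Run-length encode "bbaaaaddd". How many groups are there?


Input: bbaaaaddd
Scanning for consecutive runs:
  Group 1: 'b' x 2 (positions 0-1)
  Group 2: 'a' x 4 (positions 2-5)
  Group 3: 'd' x 3 (positions 6-8)
Total groups: 3

3


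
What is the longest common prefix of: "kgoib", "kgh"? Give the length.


Words: kgoib, kgh
  Position 0: all 'k' => match
  Position 1: all 'g' => match
  Position 2: ('o', 'h') => mismatch, stop
LCP = "kg" (length 2)

2


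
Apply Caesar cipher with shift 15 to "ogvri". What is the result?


Caesar cipher: shift "ogvri" by 15
  'o' (pos 14) + 15 = pos 3 = 'd'
  'g' (pos 6) + 15 = pos 21 = 'v'
  'v' (pos 21) + 15 = pos 10 = 'k'
  'r' (pos 17) + 15 = pos 6 = 'g'
  'i' (pos 8) + 15 = pos 23 = 'x'
Result: dvkgx

dvkgx


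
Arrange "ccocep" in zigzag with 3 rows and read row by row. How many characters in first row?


Zigzag "ccocep" into 3 rows:
Placing characters:
  'c' => row 0
  'c' => row 1
  'o' => row 2
  'c' => row 1
  'e' => row 0
  'p' => row 1
Rows:
  Row 0: "ce"
  Row 1: "ccp"
  Row 2: "o"
First row length: 2

2


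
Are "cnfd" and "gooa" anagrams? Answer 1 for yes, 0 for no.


Strings: "cnfd", "gooa"
Sorted first:  cdfn
Sorted second: agoo
Differ at position 0: 'c' vs 'a' => not anagrams

0


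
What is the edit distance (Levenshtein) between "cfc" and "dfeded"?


Computing edit distance: "cfc" -> "dfeded"
DP table:
           d    f    e    d    e    d
      0    1    2    3    4    5    6
  c   1    1    2    3    4    5    6
  f   2    2    1    2    3    4    5
  c   3    3    2    2    3    4    5
Edit distance = dp[3][6] = 5

5


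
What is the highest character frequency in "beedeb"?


Input: beedeb
Character counts:
  'b': 2
  'd': 1
  'e': 3
Maximum frequency: 3

3


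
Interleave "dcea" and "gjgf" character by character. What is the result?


Interleaving "dcea" and "gjgf":
  Position 0: 'd' from first, 'g' from second => "dg"
  Position 1: 'c' from first, 'j' from second => "cj"
  Position 2: 'e' from first, 'g' from second => "eg"
  Position 3: 'a' from first, 'f' from second => "af"
Result: dgcjegaf

dgcjegaf


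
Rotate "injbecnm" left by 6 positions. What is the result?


Input: "injbecnm", rotate left by 6
First 6 characters: "injbec"
Remaining characters: "nm"
Concatenate remaining + first: "nm" + "injbec" = "nminjbec"

nminjbec


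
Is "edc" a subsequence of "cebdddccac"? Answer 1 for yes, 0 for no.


Check if "edc" is a subsequence of "cebdddccac"
Greedy scan:
  Position 0 ('c'): no match needed
  Position 1 ('e'): matches sub[0] = 'e'
  Position 2 ('b'): no match needed
  Position 3 ('d'): matches sub[1] = 'd'
  Position 4 ('d'): no match needed
  Position 5 ('d'): no match needed
  Position 6 ('c'): matches sub[2] = 'c'
  Position 7 ('c'): no match needed
  Position 8 ('a'): no match needed
  Position 9 ('c'): no match needed
All 3 characters matched => is a subsequence

1


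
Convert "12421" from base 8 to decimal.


Input: "12421" in base 8
Positional expansion:
  Digit '1' (value 1) x 8^4 = 4096
  Digit '2' (value 2) x 8^3 = 1024
  Digit '4' (value 4) x 8^2 = 256
  Digit '2' (value 2) x 8^1 = 16
  Digit '1' (value 1) x 8^0 = 1
Sum = 5393

5393


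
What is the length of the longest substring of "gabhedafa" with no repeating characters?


Input: "gabhedafa"
Sliding window (track last position of each char):
  Position 0 ('g'): window [0,0] length 1 -- new best
  Position 1 ('a'): window [0,1] length 2 -- new best
  Position 2 ('b'): window [0,2] length 3 -- new best
  Position 3 ('h'): window [0,3] length 4 -- new best
  Position 4 ('e'): window [0,4] length 5 -- new best
  Position 5 ('d'): window [0,5] length 6 -- new best
  Position 6 ('a'): repeat (last at 1), move window start to 2
  Position 6 ('a'): window [2,6] length 5
  Position 7 ('f'): window [2,7] length 6
  Position 8 ('a'): repeat (last at 6), move window start to 7
  Position 8 ('a'): window [7,8] length 2
Longest substring with no repeats: "gabhed" with length 6

6


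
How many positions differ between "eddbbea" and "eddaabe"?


Comparing "eddbbea" and "eddaabe" position by position:
  Position 0: 'e' vs 'e' => same
  Position 1: 'd' vs 'd' => same
  Position 2: 'd' vs 'd' => same
  Position 3: 'b' vs 'a' => DIFFER
  Position 4: 'b' vs 'a' => DIFFER
  Position 5: 'e' vs 'b' => DIFFER
  Position 6: 'a' vs 'e' => DIFFER
Positions that differ: 4

4


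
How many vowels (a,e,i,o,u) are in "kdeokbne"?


Input: kdeokbne
Checking each character:
  'k' at position 0: consonant
  'd' at position 1: consonant
  'e' at position 2: vowel (running total: 1)
  'o' at position 3: vowel (running total: 2)
  'k' at position 4: consonant
  'b' at position 5: consonant
  'n' at position 6: consonant
  'e' at position 7: vowel (running total: 3)
Total vowels: 3

3


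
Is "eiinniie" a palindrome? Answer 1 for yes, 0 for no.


Input: eiinniie
Reversed: eiinniie
  Compare pos 0 ('e') with pos 7 ('e'): match
  Compare pos 1 ('i') with pos 6 ('i'): match
  Compare pos 2 ('i') with pos 5 ('i'): match
  Compare pos 3 ('n') with pos 4 ('n'): match
Result: palindrome

1


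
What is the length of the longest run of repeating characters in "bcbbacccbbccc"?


Input: "bcbbacccbbccc"
Scanning for longest run:
  Position 1 ('c'): new char, reset run to 1
  Position 2 ('b'): new char, reset run to 1
  Position 3 ('b'): continues run of 'b', length=2
  Position 4 ('a'): new char, reset run to 1
  Position 5 ('c'): new char, reset run to 1
  Position 6 ('c'): continues run of 'c', length=2
  Position 7 ('c'): continues run of 'c', length=3
  Position 8 ('b'): new char, reset run to 1
  Position 9 ('b'): continues run of 'b', length=2
  Position 10 ('c'): new char, reset run to 1
  Position 11 ('c'): continues run of 'c', length=2
  Position 12 ('c'): continues run of 'c', length=3
Longest run: 'c' with length 3

3


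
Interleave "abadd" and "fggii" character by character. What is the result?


Interleaving "abadd" and "fggii":
  Position 0: 'a' from first, 'f' from second => "af"
  Position 1: 'b' from first, 'g' from second => "bg"
  Position 2: 'a' from first, 'g' from second => "ag"
  Position 3: 'd' from first, 'i' from second => "di"
  Position 4: 'd' from first, 'i' from second => "di"
Result: afbgagdidi

afbgagdidi


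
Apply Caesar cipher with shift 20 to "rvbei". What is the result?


Caesar cipher: shift "rvbei" by 20
  'r' (pos 17) + 20 = pos 11 = 'l'
  'v' (pos 21) + 20 = pos 15 = 'p'
  'b' (pos 1) + 20 = pos 21 = 'v'
  'e' (pos 4) + 20 = pos 24 = 'y'
  'i' (pos 8) + 20 = pos 2 = 'c'
Result: lpvyc

lpvyc


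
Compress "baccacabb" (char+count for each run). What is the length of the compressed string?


Input: baccacabb
Runs:
  'b' x 1 => "b1"
  'a' x 1 => "a1"
  'c' x 2 => "c2"
  'a' x 1 => "a1"
  'c' x 1 => "c1"
  'a' x 1 => "a1"
  'b' x 2 => "b2"
Compressed: "b1a1c2a1c1a1b2"
Compressed length: 14

14


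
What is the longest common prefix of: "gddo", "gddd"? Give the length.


Words: gddo, gddd
  Position 0: all 'g' => match
  Position 1: all 'd' => match
  Position 2: all 'd' => match
  Position 3: ('o', 'd') => mismatch, stop
LCP = "gdd" (length 3)

3


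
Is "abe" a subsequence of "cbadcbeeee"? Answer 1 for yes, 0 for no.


Check if "abe" is a subsequence of "cbadcbeeee"
Greedy scan:
  Position 0 ('c'): no match needed
  Position 1 ('b'): no match needed
  Position 2 ('a'): matches sub[0] = 'a'
  Position 3 ('d'): no match needed
  Position 4 ('c'): no match needed
  Position 5 ('b'): matches sub[1] = 'b'
  Position 6 ('e'): matches sub[2] = 'e'
  Position 7 ('e'): no match needed
  Position 8 ('e'): no match needed
  Position 9 ('e'): no match needed
All 3 characters matched => is a subsequence

1


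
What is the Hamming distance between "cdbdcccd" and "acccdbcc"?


Comparing "cdbdcccd" and "acccdbcc" position by position:
  Position 0: 'c' vs 'a' => differ
  Position 1: 'd' vs 'c' => differ
  Position 2: 'b' vs 'c' => differ
  Position 3: 'd' vs 'c' => differ
  Position 4: 'c' vs 'd' => differ
  Position 5: 'c' vs 'b' => differ
  Position 6: 'c' vs 'c' => same
  Position 7: 'd' vs 'c' => differ
Total differences (Hamming distance): 7

7


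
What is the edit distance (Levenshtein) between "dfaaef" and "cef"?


Computing edit distance: "dfaaef" -> "cef"
DP table:
           c    e    f
      0    1    2    3
  d   1    1    2    3
  f   2    2    2    2
  a   3    3    3    3
  a   4    4    4    4
  e   5    5    4    5
  f   6    6    5    4
Edit distance = dp[6][3] = 4

4


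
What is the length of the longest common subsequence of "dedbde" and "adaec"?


LCS of "dedbde" and "adaec"
DP table:
           a    d    a    e    c
      0    0    0    0    0    0
  d   0    0    1    1    1    1
  e   0    0    1    1    2    2
  d   0    0    1    1    2    2
  b   0    0    1    1    2    2
  d   0    0    1    1    2    2
  e   0    0    1    1    2    2
LCS length = dp[6][5] = 2

2


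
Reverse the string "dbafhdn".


Input: dbafhdn
Reading characters right to left:
  Position 6: 'n'
  Position 5: 'd'
  Position 4: 'h'
  Position 3: 'f'
  Position 2: 'a'
  Position 1: 'b'
  Position 0: 'd'
Reversed: ndhfabd

ndhfabd


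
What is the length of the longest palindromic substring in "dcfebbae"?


Input: "dcfebbae"
Checking substrings for palindromes:
  [4:6] "bb" (len 2) => palindrome
Longest palindromic substring: "bb" with length 2

2


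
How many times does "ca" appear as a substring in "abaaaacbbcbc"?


Searching for "ca" in "abaaaacbbcbc"
Scanning each position:
  Position 0: "ab" => no
  Position 1: "ba" => no
  Position 2: "aa" => no
  Position 3: "aa" => no
  Position 4: "aa" => no
  Position 5: "ac" => no
  Position 6: "cb" => no
  Position 7: "bb" => no
  Position 8: "bc" => no
  Position 9: "cb" => no
  Position 10: "bc" => no
Total occurrences: 0

0


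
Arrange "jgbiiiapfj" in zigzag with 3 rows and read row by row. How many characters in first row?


Zigzag "jgbiiiapfj" into 3 rows:
Placing characters:
  'j' => row 0
  'g' => row 1
  'b' => row 2
  'i' => row 1
  'i' => row 0
  'i' => row 1
  'a' => row 2
  'p' => row 1
  'f' => row 0
  'j' => row 1
Rows:
  Row 0: "jif"
  Row 1: "giipj"
  Row 2: "ba"
First row length: 3

3


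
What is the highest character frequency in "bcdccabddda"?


Input: bcdccabddda
Character counts:
  'a': 2
  'b': 2
  'c': 3
  'd': 4
Maximum frequency: 4

4


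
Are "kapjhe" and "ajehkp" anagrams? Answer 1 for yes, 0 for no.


Strings: "kapjhe", "ajehkp"
Sorted first:  aehjkp
Sorted second: aehjkp
Sorted forms match => anagrams

1


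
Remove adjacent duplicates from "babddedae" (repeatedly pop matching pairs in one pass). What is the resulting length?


Input: babddedae
Stack-based adjacent duplicate removal:
  Read 'b': push. Stack: b
  Read 'a': push. Stack: ba
  Read 'b': push. Stack: bab
  Read 'd': push. Stack: babd
  Read 'd': matches stack top 'd' => pop. Stack: bab
  Read 'e': push. Stack: babe
  Read 'd': push. Stack: babed
  Read 'a': push. Stack: babeda
  Read 'e': push. Stack: babedae
Final stack: "babedae" (length 7)

7


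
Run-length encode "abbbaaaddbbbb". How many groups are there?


Input: abbbaaaddbbbb
Scanning for consecutive runs:
  Group 1: 'a' x 1 (positions 0-0)
  Group 2: 'b' x 3 (positions 1-3)
  Group 3: 'a' x 3 (positions 4-6)
  Group 4: 'd' x 2 (positions 7-8)
  Group 5: 'b' x 4 (positions 9-12)
Total groups: 5

5


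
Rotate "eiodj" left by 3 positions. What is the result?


Input: "eiodj", rotate left by 3
First 3 characters: "eio"
Remaining characters: "dj"
Concatenate remaining + first: "dj" + "eio" = "djeio"

djeio


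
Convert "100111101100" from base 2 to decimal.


Input: "100111101100" in base 2
Positional expansion:
  Digit '1' (value 1) x 2^11 = 2048
  Digit '0' (value 0) x 2^10 = 0
  Digit '0' (value 0) x 2^9 = 0
  Digit '1' (value 1) x 2^8 = 256
  Digit '1' (value 1) x 2^7 = 128
  Digit '1' (value 1) x 2^6 = 64
  Digit '1' (value 1) x 2^5 = 32
  Digit '0' (value 0) x 2^4 = 0
  Digit '1' (value 1) x 2^3 = 8
  Digit '1' (value 1) x 2^2 = 4
  Digit '0' (value 0) x 2^1 = 0
  Digit '0' (value 0) x 2^0 = 0
Sum = 2540

2540


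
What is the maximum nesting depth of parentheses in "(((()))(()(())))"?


Input: "(((()))(()(())))"
Tracking depth:
  Position 0 '(': depth becomes 1
  Position 1 '(': depth becomes 2
  Position 2 '(': depth becomes 3
  Position 3 '(': depth becomes 4
  Position 4 ')': depth becomes 3
  Position 5 ')': depth becomes 2
  Position 6 ')': depth becomes 1
  Position 7 '(': depth becomes 2
  Position 8 '(': depth becomes 3
  Position 9 ')': depth becomes 2
  Position 10 '(': depth becomes 3
  Position 11 '(': depth becomes 4
  Position 12 ')': depth becomes 3
  Position 13 ')': depth becomes 2
  Position 14 ')': depth becomes 1
  Position 15 ')': depth becomes 0
Maximum depth reached: 4

4


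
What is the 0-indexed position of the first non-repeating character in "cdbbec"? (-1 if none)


Input: cdbbec
Character frequencies:
  'b': 2
  'c': 2
  'd': 1
  'e': 1
Scanning left to right for freq == 1:
  Position 0 ('c'): freq=2, skip
  Position 1 ('d'): unique! => answer = 1

1


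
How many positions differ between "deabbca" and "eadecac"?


Comparing "deabbca" and "eadecac" position by position:
  Position 0: 'd' vs 'e' => DIFFER
  Position 1: 'e' vs 'a' => DIFFER
  Position 2: 'a' vs 'd' => DIFFER
  Position 3: 'b' vs 'e' => DIFFER
  Position 4: 'b' vs 'c' => DIFFER
  Position 5: 'c' vs 'a' => DIFFER
  Position 6: 'a' vs 'c' => DIFFER
Positions that differ: 7

7


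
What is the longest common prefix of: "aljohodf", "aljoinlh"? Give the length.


Words: aljohodf, aljoinlh
  Position 0: all 'a' => match
  Position 1: all 'l' => match
  Position 2: all 'j' => match
  Position 3: all 'o' => match
  Position 4: ('h', 'i') => mismatch, stop
LCP = "aljo" (length 4)

4


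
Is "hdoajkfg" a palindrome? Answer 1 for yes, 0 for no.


Input: hdoajkfg
Reversed: gfkjaodh
  Compare pos 0 ('h') with pos 7 ('g'): MISMATCH
  Compare pos 1 ('d') with pos 6 ('f'): MISMATCH
  Compare pos 2 ('o') with pos 5 ('k'): MISMATCH
  Compare pos 3 ('a') with pos 4 ('j'): MISMATCH
Result: not a palindrome

0


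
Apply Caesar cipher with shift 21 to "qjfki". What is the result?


Caesar cipher: shift "qjfki" by 21
  'q' (pos 16) + 21 = pos 11 = 'l'
  'j' (pos 9) + 21 = pos 4 = 'e'
  'f' (pos 5) + 21 = pos 0 = 'a'
  'k' (pos 10) + 21 = pos 5 = 'f'
  'i' (pos 8) + 21 = pos 3 = 'd'
Result: leafd

leafd


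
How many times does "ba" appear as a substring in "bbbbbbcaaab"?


Searching for "ba" in "bbbbbbcaaab"
Scanning each position:
  Position 0: "bb" => no
  Position 1: "bb" => no
  Position 2: "bb" => no
  Position 3: "bb" => no
  Position 4: "bb" => no
  Position 5: "bc" => no
  Position 6: "ca" => no
  Position 7: "aa" => no
  Position 8: "aa" => no
  Position 9: "ab" => no
Total occurrences: 0

0


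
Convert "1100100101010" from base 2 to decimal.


Input: "1100100101010" in base 2
Positional expansion:
  Digit '1' (value 1) x 2^12 = 4096
  Digit '1' (value 1) x 2^11 = 2048
  Digit '0' (value 0) x 2^10 = 0
  Digit '0' (value 0) x 2^9 = 0
  Digit '1' (value 1) x 2^8 = 256
  Digit '0' (value 0) x 2^7 = 0
  Digit '0' (value 0) x 2^6 = 0
  Digit '1' (value 1) x 2^5 = 32
  Digit '0' (value 0) x 2^4 = 0
  Digit '1' (value 1) x 2^3 = 8
  Digit '0' (value 0) x 2^2 = 0
  Digit '1' (value 1) x 2^1 = 2
  Digit '0' (value 0) x 2^0 = 0
Sum = 6442

6442


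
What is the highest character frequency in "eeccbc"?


Input: eeccbc
Character counts:
  'b': 1
  'c': 3
  'e': 2
Maximum frequency: 3

3


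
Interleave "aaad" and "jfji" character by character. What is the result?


Interleaving "aaad" and "jfji":
  Position 0: 'a' from first, 'j' from second => "aj"
  Position 1: 'a' from first, 'f' from second => "af"
  Position 2: 'a' from first, 'j' from second => "aj"
  Position 3: 'd' from first, 'i' from second => "di"
Result: ajafajdi

ajafajdi


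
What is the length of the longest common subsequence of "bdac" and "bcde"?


LCS of "bdac" and "bcde"
DP table:
           b    c    d    e
      0    0    0    0    0
  b   0    1    1    1    1
  d   0    1    1    2    2
  a   0    1    1    2    2
  c   0    1    2    2    2
LCS length = dp[4][4] = 2

2


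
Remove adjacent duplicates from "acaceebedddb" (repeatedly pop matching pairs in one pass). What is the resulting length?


Input: acaceebedddb
Stack-based adjacent duplicate removal:
  Read 'a': push. Stack: a
  Read 'c': push. Stack: ac
  Read 'a': push. Stack: aca
  Read 'c': push. Stack: acac
  Read 'e': push. Stack: acace
  Read 'e': matches stack top 'e' => pop. Stack: acac
  Read 'b': push. Stack: acacb
  Read 'e': push. Stack: acacbe
  Read 'd': push. Stack: acacbed
  Read 'd': matches stack top 'd' => pop. Stack: acacbe
  Read 'd': push. Stack: acacbed
  Read 'b': push. Stack: acacbedb
Final stack: "acacbedb" (length 8)

8


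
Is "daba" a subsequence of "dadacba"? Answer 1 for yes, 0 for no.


Check if "daba" is a subsequence of "dadacba"
Greedy scan:
  Position 0 ('d'): matches sub[0] = 'd'
  Position 1 ('a'): matches sub[1] = 'a'
  Position 2 ('d'): no match needed
  Position 3 ('a'): no match needed
  Position 4 ('c'): no match needed
  Position 5 ('b'): matches sub[2] = 'b'
  Position 6 ('a'): matches sub[3] = 'a'
All 4 characters matched => is a subsequence

1


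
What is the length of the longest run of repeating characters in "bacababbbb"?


Input: "bacababbbb"
Scanning for longest run:
  Position 1 ('a'): new char, reset run to 1
  Position 2 ('c'): new char, reset run to 1
  Position 3 ('a'): new char, reset run to 1
  Position 4 ('b'): new char, reset run to 1
  Position 5 ('a'): new char, reset run to 1
  Position 6 ('b'): new char, reset run to 1
  Position 7 ('b'): continues run of 'b', length=2
  Position 8 ('b'): continues run of 'b', length=3
  Position 9 ('b'): continues run of 'b', length=4
Longest run: 'b' with length 4

4


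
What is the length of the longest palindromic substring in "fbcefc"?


Input: "fbcefc"
Checking substrings for palindromes:
  No multi-char palindromic substrings found
Longest palindromic substring: "f" with length 1

1


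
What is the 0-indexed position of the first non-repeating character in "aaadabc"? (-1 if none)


Input: aaadabc
Character frequencies:
  'a': 4
  'b': 1
  'c': 1
  'd': 1
Scanning left to right for freq == 1:
  Position 0 ('a'): freq=4, skip
  Position 1 ('a'): freq=4, skip
  Position 2 ('a'): freq=4, skip
  Position 3 ('d'): unique! => answer = 3

3


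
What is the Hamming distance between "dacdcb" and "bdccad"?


Comparing "dacdcb" and "bdccad" position by position:
  Position 0: 'd' vs 'b' => differ
  Position 1: 'a' vs 'd' => differ
  Position 2: 'c' vs 'c' => same
  Position 3: 'd' vs 'c' => differ
  Position 4: 'c' vs 'a' => differ
  Position 5: 'b' vs 'd' => differ
Total differences (Hamming distance): 5

5


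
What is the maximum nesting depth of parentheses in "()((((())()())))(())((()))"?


Input: "()((((())()())))(())((()))"
Tracking depth:
  Position 0 '(': depth becomes 1
  Position 1 ')': depth becomes 0
  Position 2 '(': depth becomes 1
  Position 3 '(': depth becomes 2
  Position 4 '(': depth becomes 3
  Position 5 '(': depth becomes 4
  Position 6 '(': depth becomes 5
  Position 7 ')': depth becomes 4
  Position 8 ')': depth becomes 3
  Position 9 '(': depth becomes 4
  Position 10 ')': depth becomes 3
  Position 11 '(': depth becomes 4
  Position 12 ')': depth becomes 3
  Position 13 ')': depth becomes 2
  Position 14 ')': depth becomes 1
  Position 15 ')': depth becomes 0
  Position 16 '(': depth becomes 1
  Position 17 '(': depth becomes 2
  Position 18 ')': depth becomes 1
  Position 19 ')': depth becomes 0
  Position 20 '(': depth becomes 1
  Position 21 '(': depth becomes 2
  Position 22 '(': depth becomes 3
  Position 23 ')': depth becomes 2
  Position 24 ')': depth becomes 1
  Position 25 ')': depth becomes 0
Maximum depth reached: 5

5


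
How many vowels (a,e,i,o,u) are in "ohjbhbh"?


Input: ohjbhbh
Checking each character:
  'o' at position 0: vowel (running total: 1)
  'h' at position 1: consonant
  'j' at position 2: consonant
  'b' at position 3: consonant
  'h' at position 4: consonant
  'b' at position 5: consonant
  'h' at position 6: consonant
Total vowels: 1

1


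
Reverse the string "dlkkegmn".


Input: dlkkegmn
Reading characters right to left:
  Position 7: 'n'
  Position 6: 'm'
  Position 5: 'g'
  Position 4: 'e'
  Position 3: 'k'
  Position 2: 'k'
  Position 1: 'l'
  Position 0: 'd'
Reversed: nmgekkld

nmgekkld


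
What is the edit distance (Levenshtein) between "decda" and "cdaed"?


Computing edit distance: "decda" -> "cdaed"
DP table:
           c    d    a    e    d
      0    1    2    3    4    5
  d   1    1    1    2    3    4
  e   2    2    2    2    2    3
  c   3    2    3    3    3    3
  d   4    3    2    3    4    3
  a   5    4    3    2    3    4
Edit distance = dp[5][5] = 4

4


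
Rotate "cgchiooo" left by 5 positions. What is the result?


Input: "cgchiooo", rotate left by 5
First 5 characters: "cgchi"
Remaining characters: "ooo"
Concatenate remaining + first: "ooo" + "cgchi" = "ooocgchi"

ooocgchi


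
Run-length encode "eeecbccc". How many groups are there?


Input: eeecbccc
Scanning for consecutive runs:
  Group 1: 'e' x 3 (positions 0-2)
  Group 2: 'c' x 1 (positions 3-3)
  Group 3: 'b' x 1 (positions 4-4)
  Group 4: 'c' x 3 (positions 5-7)
Total groups: 4

4


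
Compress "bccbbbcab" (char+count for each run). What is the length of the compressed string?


Input: bccbbbcab
Runs:
  'b' x 1 => "b1"
  'c' x 2 => "c2"
  'b' x 3 => "b3"
  'c' x 1 => "c1"
  'a' x 1 => "a1"
  'b' x 1 => "b1"
Compressed: "b1c2b3c1a1b1"
Compressed length: 12

12


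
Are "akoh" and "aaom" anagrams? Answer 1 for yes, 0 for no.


Strings: "akoh", "aaom"
Sorted first:  ahko
Sorted second: aamo
Differ at position 1: 'h' vs 'a' => not anagrams

0


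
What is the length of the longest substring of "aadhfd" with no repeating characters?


Input: "aadhfd"
Sliding window (track last position of each char):
  Position 0 ('a'): window [0,0] length 1 -- new best
  Position 1 ('a'): repeat (last at 0), move window start to 1
  Position 1 ('a'): window [1,1] length 1
  Position 2 ('d'): window [1,2] length 2 -- new best
  Position 3 ('h'): window [1,3] length 3 -- new best
  Position 4 ('f'): window [1,4] length 4 -- new best
  Position 5 ('d'): repeat (last at 2), move window start to 3
  Position 5 ('d'): window [3,5] length 3
Longest substring with no repeats: "adhf" with length 4

4


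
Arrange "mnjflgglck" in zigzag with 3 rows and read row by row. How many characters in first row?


Zigzag "mnjflgglck" into 3 rows:
Placing characters:
  'm' => row 0
  'n' => row 1
  'j' => row 2
  'f' => row 1
  'l' => row 0
  'g' => row 1
  'g' => row 2
  'l' => row 1
  'c' => row 0
  'k' => row 1
Rows:
  Row 0: "mlc"
  Row 1: "nfglk"
  Row 2: "jg"
First row length: 3

3


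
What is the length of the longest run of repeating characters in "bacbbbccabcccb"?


Input: "bacbbbccabcccb"
Scanning for longest run:
  Position 1 ('a'): new char, reset run to 1
  Position 2 ('c'): new char, reset run to 1
  Position 3 ('b'): new char, reset run to 1
  Position 4 ('b'): continues run of 'b', length=2
  Position 5 ('b'): continues run of 'b', length=3
  Position 6 ('c'): new char, reset run to 1
  Position 7 ('c'): continues run of 'c', length=2
  Position 8 ('a'): new char, reset run to 1
  Position 9 ('b'): new char, reset run to 1
  Position 10 ('c'): new char, reset run to 1
  Position 11 ('c'): continues run of 'c', length=2
  Position 12 ('c'): continues run of 'c', length=3
  Position 13 ('b'): new char, reset run to 1
Longest run: 'b' with length 3

3


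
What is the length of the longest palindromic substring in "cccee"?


Input: "cccee"
Checking substrings for palindromes:
  [0:3] "ccc" (len 3) => palindrome
  [0:2] "cc" (len 2) => palindrome
  [1:3] "cc" (len 2) => palindrome
  [3:5] "ee" (len 2) => palindrome
Longest palindromic substring: "ccc" with length 3

3


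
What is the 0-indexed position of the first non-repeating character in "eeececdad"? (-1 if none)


Input: eeececdad
Character frequencies:
  'a': 1
  'c': 2
  'd': 2
  'e': 4
Scanning left to right for freq == 1:
  Position 0 ('e'): freq=4, skip
  Position 1 ('e'): freq=4, skip
  Position 2 ('e'): freq=4, skip
  Position 3 ('c'): freq=2, skip
  Position 4 ('e'): freq=4, skip
  Position 5 ('c'): freq=2, skip
  Position 6 ('d'): freq=2, skip
  Position 7 ('a'): unique! => answer = 7

7


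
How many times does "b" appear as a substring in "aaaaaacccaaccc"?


Searching for "b" in "aaaaaacccaaccc"
Scanning each position:
  Position 0: "a" => no
  Position 1: "a" => no
  Position 2: "a" => no
  Position 3: "a" => no
  Position 4: "a" => no
  Position 5: "a" => no
  Position 6: "c" => no
  Position 7: "c" => no
  Position 8: "c" => no
  Position 9: "a" => no
  Position 10: "a" => no
  Position 11: "c" => no
  Position 12: "c" => no
  Position 13: "c" => no
Total occurrences: 0

0
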